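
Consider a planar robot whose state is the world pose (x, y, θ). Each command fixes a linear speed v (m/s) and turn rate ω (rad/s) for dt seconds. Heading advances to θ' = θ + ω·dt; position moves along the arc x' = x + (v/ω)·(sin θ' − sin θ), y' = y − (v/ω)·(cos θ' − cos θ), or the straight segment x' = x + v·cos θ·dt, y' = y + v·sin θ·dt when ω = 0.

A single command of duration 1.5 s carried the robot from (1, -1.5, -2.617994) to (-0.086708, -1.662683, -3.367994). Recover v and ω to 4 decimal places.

v = 0.7500, ω = -0.5000

Δθ = -3.367994 − -2.617994 = -0.750000
ω = Δθ/dt = -0.750000/1.5 = -0.5000
R = Δx/(sin θ' − sin θ) = -1.5000
v = R·ω = -1.5000·-0.5000 = 0.7500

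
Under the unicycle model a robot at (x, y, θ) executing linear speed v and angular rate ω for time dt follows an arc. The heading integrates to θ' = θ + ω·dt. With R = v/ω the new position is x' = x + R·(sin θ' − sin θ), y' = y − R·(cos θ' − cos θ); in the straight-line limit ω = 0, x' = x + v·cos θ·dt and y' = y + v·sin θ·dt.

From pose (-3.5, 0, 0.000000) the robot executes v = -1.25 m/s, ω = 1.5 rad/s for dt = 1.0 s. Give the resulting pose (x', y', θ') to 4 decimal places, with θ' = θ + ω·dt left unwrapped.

θ' = 0.0000 + 1.5·1.0 = 1.5000
R = v/ω = -1.25/1.5 = -0.8333
x' = -3.5 + -0.8333·(sin 1.5000 − sin 0.0000) = -4.3312
y' = 0 − -0.8333·(cos 1.5000 − cos 0.0000) = -0.7744

(-4.3312, -0.7744, 1.5000)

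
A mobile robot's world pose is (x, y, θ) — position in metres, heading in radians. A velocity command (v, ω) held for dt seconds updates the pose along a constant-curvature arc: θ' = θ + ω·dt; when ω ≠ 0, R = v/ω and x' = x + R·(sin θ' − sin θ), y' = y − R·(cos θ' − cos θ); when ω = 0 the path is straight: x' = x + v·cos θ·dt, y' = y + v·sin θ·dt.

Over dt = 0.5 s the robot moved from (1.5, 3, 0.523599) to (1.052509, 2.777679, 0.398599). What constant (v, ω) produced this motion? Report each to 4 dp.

Δθ = 0.398599 − 0.523599 = -0.125000
ω = Δθ/dt = -0.125000/0.5 = -0.2500
R = Δx/(sin θ' − sin θ) = 4.0000
v = R·ω = 4.0000·-0.2500 = -1.0000

v = -1.0000, ω = -0.2500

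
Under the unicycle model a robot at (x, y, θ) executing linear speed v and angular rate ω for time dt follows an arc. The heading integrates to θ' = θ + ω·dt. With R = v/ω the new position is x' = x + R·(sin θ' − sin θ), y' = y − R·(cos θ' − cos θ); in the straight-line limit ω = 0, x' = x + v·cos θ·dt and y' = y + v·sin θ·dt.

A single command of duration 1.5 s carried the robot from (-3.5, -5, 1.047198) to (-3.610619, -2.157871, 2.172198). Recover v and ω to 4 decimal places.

Δθ = 2.172198 − 1.047198 = 1.125000
ω = Δθ/dt = 1.125000/1.5 = 0.7500
R = −Δy/(cos θ' − cos θ) = 2.6667
v = R·ω = 2.6667·0.7500 = 2.0000

v = 2.0000, ω = 0.7500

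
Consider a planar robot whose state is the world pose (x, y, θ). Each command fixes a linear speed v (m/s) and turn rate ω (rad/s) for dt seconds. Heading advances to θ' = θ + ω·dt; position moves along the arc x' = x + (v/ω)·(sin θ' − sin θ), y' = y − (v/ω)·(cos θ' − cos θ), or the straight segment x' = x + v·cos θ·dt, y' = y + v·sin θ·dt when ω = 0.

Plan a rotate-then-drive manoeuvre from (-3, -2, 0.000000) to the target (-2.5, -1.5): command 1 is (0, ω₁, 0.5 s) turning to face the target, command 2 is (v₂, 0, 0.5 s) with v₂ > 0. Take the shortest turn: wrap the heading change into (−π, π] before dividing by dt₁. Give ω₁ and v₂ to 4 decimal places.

heading to target = atan2(-1.5−-2, -2.5−-3) = 0.7854
Δθ = wrap(0.7854 − 0.0000) = 0.7854; ω₁ = Δθ/dt₁ = 1.5708
distance = √((-2.5−-3)² + (-1.5−-2)²) = 0.7071; v₂ = distance/dt₂ = 1.4142

ω₁ = 1.5708, v₂ = 1.4142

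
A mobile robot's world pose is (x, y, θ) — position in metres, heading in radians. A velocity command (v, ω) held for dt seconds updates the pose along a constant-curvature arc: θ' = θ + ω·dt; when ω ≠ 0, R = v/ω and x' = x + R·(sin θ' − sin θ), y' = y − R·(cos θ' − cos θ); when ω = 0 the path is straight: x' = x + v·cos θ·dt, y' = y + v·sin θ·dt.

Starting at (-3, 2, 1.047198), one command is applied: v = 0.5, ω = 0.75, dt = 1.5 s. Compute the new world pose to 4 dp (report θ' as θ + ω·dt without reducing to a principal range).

(-3.0277, 2.7105, 2.1722)

θ' = 1.0472 + 0.75·1.5 = 2.1722
R = v/ω = 0.5/0.75 = 0.6667
x' = -3 + 0.6667·(sin 2.1722 − sin 1.0472) = -3.0277
y' = 2 − 0.6667·(cos 2.1722 − cos 1.0472) = 2.7105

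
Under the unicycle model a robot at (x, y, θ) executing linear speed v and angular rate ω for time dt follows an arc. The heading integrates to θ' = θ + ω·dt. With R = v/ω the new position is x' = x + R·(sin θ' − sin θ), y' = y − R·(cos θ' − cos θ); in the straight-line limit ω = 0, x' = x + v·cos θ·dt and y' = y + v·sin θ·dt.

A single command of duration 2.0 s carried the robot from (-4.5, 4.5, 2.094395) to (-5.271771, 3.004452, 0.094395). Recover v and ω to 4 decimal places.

Δθ = 0.094395 − 2.094395 = -2.000000
ω = Δθ/dt = -2.000000/2.0 = -1.0000
R = −Δy/(cos θ' − cos θ) = 1.0000
v = R·ω = 1.0000·-1.0000 = -1.0000

v = -1.0000, ω = -1.0000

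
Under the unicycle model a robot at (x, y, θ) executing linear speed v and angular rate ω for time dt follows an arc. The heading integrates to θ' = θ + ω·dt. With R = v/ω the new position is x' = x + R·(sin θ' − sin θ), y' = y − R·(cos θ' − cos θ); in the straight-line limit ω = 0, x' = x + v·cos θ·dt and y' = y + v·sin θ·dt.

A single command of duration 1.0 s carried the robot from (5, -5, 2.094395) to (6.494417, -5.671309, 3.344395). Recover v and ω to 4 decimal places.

v = -1.7500, ω = 1.2500

Δθ = 3.344395 − 2.094395 = 1.250000
ω = Δθ/dt = 1.250000/1.0 = 1.2500
R = Δx/(sin θ' − sin θ) = -1.4000
v = R·ω = -1.4000·1.2500 = -1.7500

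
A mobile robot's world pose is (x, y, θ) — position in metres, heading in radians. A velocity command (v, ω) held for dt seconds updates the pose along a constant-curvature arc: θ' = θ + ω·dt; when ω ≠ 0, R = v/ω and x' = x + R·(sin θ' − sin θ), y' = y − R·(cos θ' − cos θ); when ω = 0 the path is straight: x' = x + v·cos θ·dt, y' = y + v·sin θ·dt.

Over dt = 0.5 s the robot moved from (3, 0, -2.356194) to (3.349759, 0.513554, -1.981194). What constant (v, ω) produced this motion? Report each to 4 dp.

v = -1.2500, ω = 0.7500

Δθ = -1.981194 − -2.356194 = 0.375000
ω = Δθ/dt = 0.375000/0.5 = 0.7500
R = −Δy/(cos θ' − cos θ) = -1.6667
v = R·ω = -1.6667·0.7500 = -1.2500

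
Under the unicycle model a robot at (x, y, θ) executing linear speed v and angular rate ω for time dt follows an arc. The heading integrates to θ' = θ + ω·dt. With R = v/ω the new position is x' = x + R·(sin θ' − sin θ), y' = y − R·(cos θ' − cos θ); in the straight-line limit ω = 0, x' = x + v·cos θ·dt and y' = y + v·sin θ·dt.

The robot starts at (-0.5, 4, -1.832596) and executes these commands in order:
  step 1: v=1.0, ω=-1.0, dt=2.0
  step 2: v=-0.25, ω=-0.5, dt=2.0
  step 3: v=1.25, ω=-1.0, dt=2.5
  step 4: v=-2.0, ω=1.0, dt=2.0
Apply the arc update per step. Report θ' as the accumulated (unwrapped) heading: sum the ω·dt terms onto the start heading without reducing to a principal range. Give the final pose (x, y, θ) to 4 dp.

step 1: θ'=-3.8326 (R=-1.0000) → pose (-2.1032, 3.4882, -3.8326)
step 2: θ'=-4.8326 (R=0.5000) → pose (-1.9255, 3.0430, -4.8326)
step 3: θ'=-7.3326 (R=-1.2500) → pose (0.3994, 3.5157, -7.3326)
step 4: θ'=-5.3326 (R=-2.0000) → pose (-2.9624, 3.6819, -5.3326)

(-2.9624, 3.6819, -5.3326)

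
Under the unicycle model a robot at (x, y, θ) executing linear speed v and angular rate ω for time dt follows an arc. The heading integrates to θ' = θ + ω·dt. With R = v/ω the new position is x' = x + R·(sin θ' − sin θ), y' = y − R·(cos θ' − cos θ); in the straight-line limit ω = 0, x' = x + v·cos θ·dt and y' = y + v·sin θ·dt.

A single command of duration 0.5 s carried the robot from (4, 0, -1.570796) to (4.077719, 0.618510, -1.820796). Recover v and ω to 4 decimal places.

Δθ = -1.820796 − -1.570796 = -0.250000
ω = Δθ/dt = -0.250000/0.5 = -0.5000
R = −Δy/(cos θ' − cos θ) = 2.5000
v = R·ω = 2.5000·-0.5000 = -1.2500

v = -1.2500, ω = -0.5000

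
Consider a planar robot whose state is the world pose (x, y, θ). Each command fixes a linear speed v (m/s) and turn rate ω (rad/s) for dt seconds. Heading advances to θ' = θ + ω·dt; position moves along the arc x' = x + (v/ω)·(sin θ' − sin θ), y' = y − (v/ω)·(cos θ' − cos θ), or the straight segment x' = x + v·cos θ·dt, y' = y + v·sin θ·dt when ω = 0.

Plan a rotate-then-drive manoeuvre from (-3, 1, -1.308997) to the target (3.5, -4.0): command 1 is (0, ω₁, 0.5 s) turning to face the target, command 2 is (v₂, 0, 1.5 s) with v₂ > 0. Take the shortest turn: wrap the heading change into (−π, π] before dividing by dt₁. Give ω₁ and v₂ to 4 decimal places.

ω₁ = 1.3066, v₂ = 5.4671

heading to target = atan2(-4−1, 3.5−-3) = -0.6557
Δθ = wrap(-0.6557 − -1.3090) = 0.6533; ω₁ = Δθ/dt₁ = 1.3066
distance = √((3.5−-3)² + (-4−1)²) = 8.2006; v₂ = distance/dt₂ = 5.4671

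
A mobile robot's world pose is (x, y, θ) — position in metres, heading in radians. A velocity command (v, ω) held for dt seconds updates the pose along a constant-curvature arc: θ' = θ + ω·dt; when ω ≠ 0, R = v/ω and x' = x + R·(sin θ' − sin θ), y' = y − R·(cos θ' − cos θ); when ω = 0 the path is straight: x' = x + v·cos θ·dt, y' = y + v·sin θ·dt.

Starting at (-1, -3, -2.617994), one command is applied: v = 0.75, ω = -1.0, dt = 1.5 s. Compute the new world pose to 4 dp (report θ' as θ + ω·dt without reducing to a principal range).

(-1.9964, -2.7705, -4.1180)

θ' = -2.6180 + -1.0·1.5 = -4.1180
R = v/ω = 0.75/-1.0 = -0.7500
x' = -1 + -0.7500·(sin -4.1180 − sin -2.6180) = -1.9964
y' = -3 − -0.7500·(cos -4.1180 − cos -2.6180) = -2.7705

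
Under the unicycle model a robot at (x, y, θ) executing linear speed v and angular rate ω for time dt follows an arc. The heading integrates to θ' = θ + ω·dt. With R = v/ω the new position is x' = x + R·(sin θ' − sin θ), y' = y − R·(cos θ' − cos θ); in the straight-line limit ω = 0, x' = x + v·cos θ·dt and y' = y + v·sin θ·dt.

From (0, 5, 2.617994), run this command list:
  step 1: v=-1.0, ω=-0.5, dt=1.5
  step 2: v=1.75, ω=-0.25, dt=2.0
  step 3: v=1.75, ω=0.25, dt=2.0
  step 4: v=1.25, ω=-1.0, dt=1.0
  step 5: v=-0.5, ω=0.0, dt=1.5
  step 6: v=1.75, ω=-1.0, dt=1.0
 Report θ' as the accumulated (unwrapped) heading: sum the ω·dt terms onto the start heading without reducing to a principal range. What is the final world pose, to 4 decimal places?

(1.9078, 11.9786, -0.1320)

step 1: θ'=1.8680 (R=2.0000) → pose (0.9123, 3.8536, 1.8680)
step 2: θ'=1.3680 (R=-7.0000) → pose (0.7489, 7.3134, 1.3680)
step 3: θ'=1.8680 (R=7.0000) → pose (0.5855, 10.7732, 1.8680)
step 4: θ'=0.8680 (R=-1.2500) → pose (0.8269, 11.9472, 0.8680)
step 5: θ'=0.8680 (straight) → pose (0.3421, 11.3750, 0.8680)
step 6: θ'=-0.1320 (R=-1.7500) → pose (1.9078, 11.9786, -0.1320)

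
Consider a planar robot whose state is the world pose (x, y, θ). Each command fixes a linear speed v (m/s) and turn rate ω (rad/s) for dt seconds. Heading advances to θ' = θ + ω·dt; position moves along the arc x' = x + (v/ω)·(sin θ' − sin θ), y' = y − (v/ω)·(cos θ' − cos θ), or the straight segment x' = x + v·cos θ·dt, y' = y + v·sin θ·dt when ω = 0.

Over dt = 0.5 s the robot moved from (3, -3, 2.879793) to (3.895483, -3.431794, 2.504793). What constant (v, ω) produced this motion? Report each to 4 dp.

Δθ = 2.504793 − 2.879793 = -0.375000
ω = Δθ/dt = -0.375000/0.5 = -0.7500
R = Δx/(sin θ' − sin θ) = 2.6667
v = R·ω = 2.6667·-0.7500 = -2.0000

v = -2.0000, ω = -0.7500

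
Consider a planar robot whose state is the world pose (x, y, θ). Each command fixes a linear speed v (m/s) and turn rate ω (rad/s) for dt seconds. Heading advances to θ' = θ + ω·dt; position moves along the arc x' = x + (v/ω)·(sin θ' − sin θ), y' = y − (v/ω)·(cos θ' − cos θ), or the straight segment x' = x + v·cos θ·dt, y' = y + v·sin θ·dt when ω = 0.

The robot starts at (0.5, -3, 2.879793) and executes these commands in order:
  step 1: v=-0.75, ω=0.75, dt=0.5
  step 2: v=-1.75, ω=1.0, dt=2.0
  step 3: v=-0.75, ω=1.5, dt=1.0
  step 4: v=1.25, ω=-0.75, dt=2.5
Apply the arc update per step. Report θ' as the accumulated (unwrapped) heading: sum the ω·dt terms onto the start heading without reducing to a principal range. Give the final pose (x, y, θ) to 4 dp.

(3.9181, -1.4052, 4.8798)

step 1: θ'=3.2548 (R=-1.0000) → pose (0.8718, -3.0277, 3.2548)
step 2: θ'=5.2548 (R=-1.7500) → pose (2.1729, -0.3855, 5.2548)
step 3: θ'=6.7548 (R=-0.5000) → pose (1.5175, -0.1982, 6.7548)
step 4: θ'=4.8798 (R=-1.6667) → pose (3.9181, -1.4052, 4.8798)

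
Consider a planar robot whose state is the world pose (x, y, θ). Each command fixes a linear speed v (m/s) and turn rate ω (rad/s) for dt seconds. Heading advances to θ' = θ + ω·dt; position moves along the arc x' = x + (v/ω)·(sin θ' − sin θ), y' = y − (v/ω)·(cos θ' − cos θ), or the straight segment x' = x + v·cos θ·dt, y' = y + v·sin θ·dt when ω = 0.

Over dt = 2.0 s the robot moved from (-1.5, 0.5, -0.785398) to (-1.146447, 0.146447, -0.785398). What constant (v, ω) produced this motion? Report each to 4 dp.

v = 0.2500, ω = 0.0000

Δθ = -0.785398 − -0.785398 = 0.000000
ω = Δθ/dt = 0.000000/2.0 = 0.0000
ω = 0 → v = (Δx·cos θ + Δy·sin θ)/dt = 0.2500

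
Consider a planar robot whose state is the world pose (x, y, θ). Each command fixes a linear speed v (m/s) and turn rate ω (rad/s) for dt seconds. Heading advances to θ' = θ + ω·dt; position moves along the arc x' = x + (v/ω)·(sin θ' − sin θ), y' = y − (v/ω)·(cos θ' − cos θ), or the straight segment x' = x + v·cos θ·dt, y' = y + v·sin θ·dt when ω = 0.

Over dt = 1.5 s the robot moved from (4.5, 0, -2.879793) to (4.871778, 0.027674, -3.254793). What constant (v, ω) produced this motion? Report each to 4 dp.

v = -0.2500, ω = -0.2500

Δθ = -3.254793 − -2.879793 = -0.375000
ω = Δθ/dt = -0.375000/1.5 = -0.2500
R = Δx/(sin θ' − sin θ) = 1.0000
v = R·ω = 1.0000·-0.2500 = -0.2500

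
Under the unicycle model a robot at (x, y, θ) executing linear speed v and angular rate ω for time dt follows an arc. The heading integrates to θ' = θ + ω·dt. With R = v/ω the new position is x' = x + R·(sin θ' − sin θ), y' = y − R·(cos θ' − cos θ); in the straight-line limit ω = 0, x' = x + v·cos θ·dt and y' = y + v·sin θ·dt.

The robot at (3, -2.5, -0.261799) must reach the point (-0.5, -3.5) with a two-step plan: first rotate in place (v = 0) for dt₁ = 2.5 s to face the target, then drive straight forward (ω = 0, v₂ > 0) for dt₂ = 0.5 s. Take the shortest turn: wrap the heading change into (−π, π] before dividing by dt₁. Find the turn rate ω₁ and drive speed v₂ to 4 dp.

ω₁ = -1.0406, v₂ = 7.2801

heading to target = atan2(-3.5−-2.5, -0.5−3) = -2.8633
Δθ = wrap(-2.8633 − -0.2618) = -2.6015; ω₁ = Δθ/dt₁ = -1.0406
distance = √((-0.5−3)² + (-3.5−-2.5)²) = 3.6401; v₂ = distance/dt₂ = 7.2801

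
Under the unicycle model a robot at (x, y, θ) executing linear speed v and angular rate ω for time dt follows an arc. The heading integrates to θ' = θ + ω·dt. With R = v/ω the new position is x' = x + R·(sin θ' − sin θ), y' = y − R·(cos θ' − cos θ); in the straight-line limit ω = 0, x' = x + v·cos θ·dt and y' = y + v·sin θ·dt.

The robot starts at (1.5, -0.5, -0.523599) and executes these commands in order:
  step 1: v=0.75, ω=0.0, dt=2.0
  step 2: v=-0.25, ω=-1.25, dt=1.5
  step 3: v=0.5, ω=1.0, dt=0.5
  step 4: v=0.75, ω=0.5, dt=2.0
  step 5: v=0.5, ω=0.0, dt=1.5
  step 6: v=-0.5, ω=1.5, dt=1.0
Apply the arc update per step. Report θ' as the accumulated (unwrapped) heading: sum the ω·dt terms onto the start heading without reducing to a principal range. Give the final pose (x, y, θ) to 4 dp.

(2.8927, -3.0733, 0.6014)

step 1: θ'=-0.5236 (straight) → pose (2.7990, -1.2500, -0.5236)
step 2: θ'=-2.3986 (R=0.2000) → pose (2.7637, -0.9295, -2.3986)
step 3: θ'=-1.8986 (R=0.5000) → pose (2.6286, -1.1367, -1.8986)
step 4: θ'=-0.8986 (R=1.5000) → pose (2.8751, -2.5538, -0.8986)
step 5: θ'=-0.8986 (straight) → pose (3.3421, -3.1406, -0.8986)
step 6: θ'=0.6014 (R=-0.3333) → pose (2.8927, -3.0733, 0.6014)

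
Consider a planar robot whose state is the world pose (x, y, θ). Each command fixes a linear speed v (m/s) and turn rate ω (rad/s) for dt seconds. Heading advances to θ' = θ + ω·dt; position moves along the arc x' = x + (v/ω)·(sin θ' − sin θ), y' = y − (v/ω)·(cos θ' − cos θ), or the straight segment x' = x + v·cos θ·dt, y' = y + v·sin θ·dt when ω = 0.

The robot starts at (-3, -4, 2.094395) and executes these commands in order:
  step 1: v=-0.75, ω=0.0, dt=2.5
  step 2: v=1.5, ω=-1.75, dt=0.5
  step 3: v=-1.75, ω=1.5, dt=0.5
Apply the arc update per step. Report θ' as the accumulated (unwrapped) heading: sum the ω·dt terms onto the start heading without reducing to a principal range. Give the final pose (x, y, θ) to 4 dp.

(-2.1048, -5.7546, 1.9694)

step 1: θ'=2.0944 (straight) → pose (-2.0625, -5.6238, 2.0944)
step 2: θ'=1.2194 (R=-0.8571) → pose (-2.1250, -4.9002, 1.2194)
step 3: θ'=1.9694 (R=-1.1667) → pose (-2.1048, -5.7546, 1.9694)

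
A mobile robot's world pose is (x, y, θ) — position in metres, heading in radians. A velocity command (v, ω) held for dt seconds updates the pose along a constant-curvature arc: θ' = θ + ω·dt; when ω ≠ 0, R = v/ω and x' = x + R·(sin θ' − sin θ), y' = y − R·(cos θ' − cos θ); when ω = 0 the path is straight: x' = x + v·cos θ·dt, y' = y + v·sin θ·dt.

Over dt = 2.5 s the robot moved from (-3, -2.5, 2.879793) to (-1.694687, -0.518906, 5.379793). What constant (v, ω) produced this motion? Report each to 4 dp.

v = -1.2500, ω = 1.0000

Δθ = 5.379793 − 2.879793 = 2.500000
ω = Δθ/dt = 2.500000/2.5 = 1.0000
R = −Δy/(cos θ' − cos θ) = -1.2500
v = R·ω = -1.2500·1.0000 = -1.2500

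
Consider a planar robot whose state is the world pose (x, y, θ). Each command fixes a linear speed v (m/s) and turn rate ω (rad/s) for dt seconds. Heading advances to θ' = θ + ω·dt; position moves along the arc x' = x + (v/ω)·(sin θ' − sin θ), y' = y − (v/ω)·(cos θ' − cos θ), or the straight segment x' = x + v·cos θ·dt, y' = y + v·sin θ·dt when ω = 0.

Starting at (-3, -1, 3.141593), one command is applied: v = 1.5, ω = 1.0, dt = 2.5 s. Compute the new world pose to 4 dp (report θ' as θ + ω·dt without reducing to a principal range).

θ' = 3.1416 + 1.0·2.5 = 5.6416
R = v/ω = 1.5/1.0 = 1.5000
x' = -3 + 1.5000·(sin 5.6416 − sin 3.1416) = -3.8977
y' = -1 − 1.5000·(cos 5.6416 − cos 3.1416) = -3.7017

(-3.8977, -3.7017, 5.6416)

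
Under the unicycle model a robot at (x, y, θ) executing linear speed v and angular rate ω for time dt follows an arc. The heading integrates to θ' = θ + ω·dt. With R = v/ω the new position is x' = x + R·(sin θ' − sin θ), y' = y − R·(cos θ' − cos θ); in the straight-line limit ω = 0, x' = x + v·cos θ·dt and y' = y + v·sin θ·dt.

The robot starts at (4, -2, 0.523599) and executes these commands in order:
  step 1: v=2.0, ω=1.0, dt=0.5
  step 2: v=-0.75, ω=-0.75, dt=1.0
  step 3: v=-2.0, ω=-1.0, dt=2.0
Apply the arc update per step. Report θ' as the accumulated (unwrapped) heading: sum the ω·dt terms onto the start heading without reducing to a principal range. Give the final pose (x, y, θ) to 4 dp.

(1.6080, 0.4845, -1.7264)

step 1: θ'=1.0236 (R=2.0000) → pose (4.7080, -1.3085, 1.0236)
step 2: θ'=0.2736 (R=1.0000) → pose (4.1242, -1.7510, 0.2736)
step 3: θ'=-1.7264 (R=2.0000) → pose (1.6080, 0.4845, -1.7264)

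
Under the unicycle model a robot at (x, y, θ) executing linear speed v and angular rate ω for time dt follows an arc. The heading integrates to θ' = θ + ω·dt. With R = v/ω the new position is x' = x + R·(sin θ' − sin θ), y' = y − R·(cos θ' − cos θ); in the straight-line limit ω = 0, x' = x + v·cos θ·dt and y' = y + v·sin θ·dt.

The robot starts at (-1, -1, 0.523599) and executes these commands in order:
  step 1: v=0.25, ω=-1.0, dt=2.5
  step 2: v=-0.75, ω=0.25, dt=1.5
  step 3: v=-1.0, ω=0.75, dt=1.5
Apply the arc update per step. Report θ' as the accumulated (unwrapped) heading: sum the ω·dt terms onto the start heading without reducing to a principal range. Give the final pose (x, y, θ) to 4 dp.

(-1.1245, 1.0024, -0.4764)

step 1: θ'=-1.9764 (R=-0.2500) → pose (-0.6453, -1.3151, -1.9764)
step 2: θ'=-1.6014 (R=-3.0000) → pose (-0.4033, -0.2232, -1.6014)
step 3: θ'=-0.4764 (R=-1.3333) → pose (-1.1245, 1.0024, -0.4764)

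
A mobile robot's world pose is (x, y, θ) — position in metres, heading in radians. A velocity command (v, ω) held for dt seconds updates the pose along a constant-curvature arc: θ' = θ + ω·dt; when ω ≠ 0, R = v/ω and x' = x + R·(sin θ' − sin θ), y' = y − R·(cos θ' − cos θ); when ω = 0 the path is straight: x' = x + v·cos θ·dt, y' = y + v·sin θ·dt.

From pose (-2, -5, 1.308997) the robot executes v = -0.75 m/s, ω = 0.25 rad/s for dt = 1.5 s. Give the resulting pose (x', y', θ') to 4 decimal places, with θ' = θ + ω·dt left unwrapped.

(-2.0830, -6.1153, 1.6840)

θ' = 1.3090 + 0.25·1.5 = 1.6840
R = v/ω = -0.75/0.25 = -3.0000
x' = -2 + -3.0000·(sin 1.6840 − sin 1.3090) = -2.0830
y' = -5 − -3.0000·(cos 1.6840 − cos 1.3090) = -6.1153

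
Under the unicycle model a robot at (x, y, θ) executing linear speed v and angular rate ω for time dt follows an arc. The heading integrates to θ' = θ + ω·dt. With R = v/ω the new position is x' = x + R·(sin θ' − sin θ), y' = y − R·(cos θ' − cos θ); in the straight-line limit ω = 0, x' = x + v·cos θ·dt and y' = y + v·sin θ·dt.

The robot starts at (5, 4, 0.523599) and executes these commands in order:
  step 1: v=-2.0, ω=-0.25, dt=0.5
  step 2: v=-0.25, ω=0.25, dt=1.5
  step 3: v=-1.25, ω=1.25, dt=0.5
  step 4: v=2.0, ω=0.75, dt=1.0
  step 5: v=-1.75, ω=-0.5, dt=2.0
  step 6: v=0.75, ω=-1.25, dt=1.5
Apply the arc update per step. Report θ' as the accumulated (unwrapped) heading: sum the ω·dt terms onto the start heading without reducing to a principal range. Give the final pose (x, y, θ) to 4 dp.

step 1: θ'=0.3986 (R=8.0000) → pose (4.1050, 3.5554, 0.3986)
step 2: θ'=0.7736 (R=-1.0000) → pose (3.7944, 3.3492, 0.7736)
step 3: θ'=1.3986 (R=-1.0000) → pose (3.5079, 2.8051, 1.3986)
step 4: θ'=2.1486 (R=2.6667) → pose (3.1145, 4.7185, 2.1486)
step 5: θ'=1.1486 (R=3.5000) → pose (3.3753, 1.3727, 1.1486)
step 6: θ'=-0.7264 (R=-0.6000) → pose (4.3211, 1.5754, -0.7264)

(4.3211, 1.5754, -0.7264)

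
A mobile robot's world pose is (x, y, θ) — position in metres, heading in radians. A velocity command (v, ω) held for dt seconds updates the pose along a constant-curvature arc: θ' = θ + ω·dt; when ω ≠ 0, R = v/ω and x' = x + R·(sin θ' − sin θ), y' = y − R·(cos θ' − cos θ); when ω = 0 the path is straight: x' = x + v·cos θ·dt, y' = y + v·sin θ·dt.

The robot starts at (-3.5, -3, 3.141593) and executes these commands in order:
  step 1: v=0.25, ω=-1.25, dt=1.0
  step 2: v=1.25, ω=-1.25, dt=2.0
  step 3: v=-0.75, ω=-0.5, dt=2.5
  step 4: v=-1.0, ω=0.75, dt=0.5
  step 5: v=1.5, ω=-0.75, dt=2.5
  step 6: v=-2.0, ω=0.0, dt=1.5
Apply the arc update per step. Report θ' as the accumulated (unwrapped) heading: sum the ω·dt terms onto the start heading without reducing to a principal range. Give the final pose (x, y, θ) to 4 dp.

step 1: θ'=1.8916 (R=-0.2000) → pose (-3.6898, -2.8631, 1.8916)
step 2: θ'=-0.6084 (R=-1.0000) → pose (-2.1693, -1.7272, -0.6084)
step 3: θ'=-1.8584 (R=1.5000) → pose (-2.7503, -0.0709, -1.8584)
step 4: θ'=-1.4834 (R=-1.3333) → pose (-2.7006, 0.4237, -1.4834)
step 5: θ'=-3.3584 (R=-2.0000) → pose (-5.1232, -1.7040, -3.3584)
step 6: θ'=-3.3584 (straight) → pose (-2.1935, -2.3494, -3.3584)

(-2.1935, -2.3494, -3.3584)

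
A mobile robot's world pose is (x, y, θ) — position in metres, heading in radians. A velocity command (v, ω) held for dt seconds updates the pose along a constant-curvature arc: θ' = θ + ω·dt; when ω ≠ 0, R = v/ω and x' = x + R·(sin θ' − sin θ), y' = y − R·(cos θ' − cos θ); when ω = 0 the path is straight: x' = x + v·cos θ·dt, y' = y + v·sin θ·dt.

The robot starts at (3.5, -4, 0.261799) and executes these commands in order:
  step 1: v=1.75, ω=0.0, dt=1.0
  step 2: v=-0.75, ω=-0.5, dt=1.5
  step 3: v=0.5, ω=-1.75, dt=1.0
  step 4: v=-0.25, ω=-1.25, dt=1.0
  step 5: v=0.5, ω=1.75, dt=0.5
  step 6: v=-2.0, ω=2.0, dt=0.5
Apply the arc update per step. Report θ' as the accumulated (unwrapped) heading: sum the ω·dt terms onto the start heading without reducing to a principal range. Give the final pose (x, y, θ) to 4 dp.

step 1: θ'=0.2618 (straight) → pose (5.1904, -3.5471, 0.2618)
step 2: θ'=-0.4882 (R=1.5000) → pose (4.0986, -3.4229, -0.4882)
step 3: θ'=-2.2382 (R=-0.2857) → pose (4.1890, -3.8521, -2.2382)
step 4: θ'=-3.4882 (R=0.2000) → pose (4.4140, -3.7878, -3.4882)
step 5: θ'=-2.6132 (R=0.2857) → pose (4.1729, -3.8098, -2.6132)
step 6: θ'=-1.6132 (R=-1.0000) → pose (4.6679, -2.9886, -1.6132)

(4.6679, -2.9886, -1.6132)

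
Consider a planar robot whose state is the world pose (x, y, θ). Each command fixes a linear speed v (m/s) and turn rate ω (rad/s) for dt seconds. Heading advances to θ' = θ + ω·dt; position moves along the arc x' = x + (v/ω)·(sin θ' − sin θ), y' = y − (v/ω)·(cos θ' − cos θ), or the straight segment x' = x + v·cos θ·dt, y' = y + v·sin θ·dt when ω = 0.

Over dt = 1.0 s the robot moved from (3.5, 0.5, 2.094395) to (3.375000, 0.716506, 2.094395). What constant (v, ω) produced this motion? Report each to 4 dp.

v = 0.2500, ω = 0.0000

Δθ = 2.094395 − 2.094395 = 0.000000
ω = Δθ/dt = 0.000000/1.0 = 0.0000
ω = 0 → v = (Δx·cos θ + Δy·sin θ)/dt = 0.2500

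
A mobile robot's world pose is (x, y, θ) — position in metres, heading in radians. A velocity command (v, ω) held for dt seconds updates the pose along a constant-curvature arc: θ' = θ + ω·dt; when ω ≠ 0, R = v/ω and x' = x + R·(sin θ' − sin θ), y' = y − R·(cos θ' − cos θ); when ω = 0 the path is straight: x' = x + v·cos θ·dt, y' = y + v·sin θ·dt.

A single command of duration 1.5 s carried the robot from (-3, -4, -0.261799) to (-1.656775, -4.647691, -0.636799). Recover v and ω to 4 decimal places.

v = 1.0000, ω = -0.2500

Δθ = -0.636799 − -0.261799 = -0.375000
ω = Δθ/dt = -0.375000/1.5 = -0.2500
R = Δx/(sin θ' − sin θ) = -4.0000
v = R·ω = -4.0000·-0.2500 = 1.0000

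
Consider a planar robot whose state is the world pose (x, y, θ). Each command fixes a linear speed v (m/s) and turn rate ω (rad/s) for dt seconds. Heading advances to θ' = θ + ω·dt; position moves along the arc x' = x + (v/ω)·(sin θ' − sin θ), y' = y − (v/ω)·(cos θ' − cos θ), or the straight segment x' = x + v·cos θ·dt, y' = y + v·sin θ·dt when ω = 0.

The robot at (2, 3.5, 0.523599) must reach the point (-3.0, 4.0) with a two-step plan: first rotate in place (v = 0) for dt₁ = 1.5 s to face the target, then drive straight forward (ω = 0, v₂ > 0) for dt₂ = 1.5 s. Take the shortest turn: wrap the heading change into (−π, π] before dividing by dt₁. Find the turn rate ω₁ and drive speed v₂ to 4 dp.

ω₁ = 1.6789, v₂ = 3.3500

heading to target = atan2(4−3.5, -3−2) = 3.0419
Δθ = wrap(3.0419 − 0.5236) = 2.5183; ω₁ = Δθ/dt₁ = 1.6789
distance = √((-3−2)² + (4−3.5)²) = 5.0249; v₂ = distance/dt₂ = 3.3500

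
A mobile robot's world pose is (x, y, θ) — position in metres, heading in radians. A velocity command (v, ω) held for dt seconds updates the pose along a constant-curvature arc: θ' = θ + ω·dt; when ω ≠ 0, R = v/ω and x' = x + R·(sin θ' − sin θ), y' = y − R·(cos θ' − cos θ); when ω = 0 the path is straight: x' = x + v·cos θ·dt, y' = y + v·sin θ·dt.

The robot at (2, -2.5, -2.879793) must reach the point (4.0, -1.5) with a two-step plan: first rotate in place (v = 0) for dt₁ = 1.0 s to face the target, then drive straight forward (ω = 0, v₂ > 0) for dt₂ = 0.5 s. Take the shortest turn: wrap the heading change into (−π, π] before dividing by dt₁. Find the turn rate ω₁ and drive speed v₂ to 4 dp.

ω₁ = -2.9397, v₂ = 4.4721

heading to target = atan2(-1.5−-2.5, 4−2) = 0.4636
Δθ = wrap(0.4636 − -2.8798) = -2.9397; ω₁ = Δθ/dt₁ = -2.9397
distance = √((4−2)² + (-1.5−-2.5)²) = 2.2361; v₂ = distance/dt₂ = 4.4721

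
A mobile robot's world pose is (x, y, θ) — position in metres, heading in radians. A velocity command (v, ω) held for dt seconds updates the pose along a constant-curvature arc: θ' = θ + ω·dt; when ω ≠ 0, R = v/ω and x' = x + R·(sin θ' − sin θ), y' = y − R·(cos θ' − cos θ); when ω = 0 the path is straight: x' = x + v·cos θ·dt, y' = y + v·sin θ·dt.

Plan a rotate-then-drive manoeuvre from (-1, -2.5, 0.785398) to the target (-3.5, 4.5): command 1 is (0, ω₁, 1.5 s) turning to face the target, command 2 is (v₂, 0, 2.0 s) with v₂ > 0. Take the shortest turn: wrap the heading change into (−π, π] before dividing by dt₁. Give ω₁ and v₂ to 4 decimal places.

heading to target = atan2(4.5−-2.5, -3.5−-1) = 1.9138
Δθ = wrap(1.9138 − 0.7854) = 1.1284; ω₁ = Δθ/dt₁ = 0.7523
distance = √((-3.5−-1)² + (4.5−-2.5)²) = 7.4330; v₂ = distance/dt₂ = 3.7165

ω₁ = 0.7523, v₂ = 3.7165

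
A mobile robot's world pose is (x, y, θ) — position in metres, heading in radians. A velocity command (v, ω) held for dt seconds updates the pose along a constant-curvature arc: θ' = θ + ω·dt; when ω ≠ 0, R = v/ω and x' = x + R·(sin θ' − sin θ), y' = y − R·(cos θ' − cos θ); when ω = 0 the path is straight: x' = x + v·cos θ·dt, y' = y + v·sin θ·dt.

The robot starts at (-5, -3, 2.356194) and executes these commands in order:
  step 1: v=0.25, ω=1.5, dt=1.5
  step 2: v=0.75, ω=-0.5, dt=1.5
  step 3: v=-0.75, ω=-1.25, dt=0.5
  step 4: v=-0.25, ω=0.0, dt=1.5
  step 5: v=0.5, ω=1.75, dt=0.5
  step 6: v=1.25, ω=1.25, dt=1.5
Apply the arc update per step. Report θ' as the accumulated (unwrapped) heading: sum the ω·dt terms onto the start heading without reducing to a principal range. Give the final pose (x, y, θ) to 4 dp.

step 1: θ'=4.6062 (R=0.1667) → pose (-5.2836, -3.1002, 4.6062)
step 2: θ'=3.8562 (R=-1.5000) → pose (-5.7922, -4.0742, 3.8562)
step 3: θ'=3.2312 (R=0.6000) → pose (-5.4527, -3.9298, 3.2312)
step 4: θ'=3.2312 (straight) → pose (-5.0792, -3.8963, 3.2312)
step 5: θ'=4.1062 (R=0.2857) → pose (-5.2884, -4.0181, 4.1062)
step 6: θ'=5.9812 (R=1.0000) → pose (-4.7640, -5.5426, 5.9812)

(-4.7640, -5.5426, 5.9812)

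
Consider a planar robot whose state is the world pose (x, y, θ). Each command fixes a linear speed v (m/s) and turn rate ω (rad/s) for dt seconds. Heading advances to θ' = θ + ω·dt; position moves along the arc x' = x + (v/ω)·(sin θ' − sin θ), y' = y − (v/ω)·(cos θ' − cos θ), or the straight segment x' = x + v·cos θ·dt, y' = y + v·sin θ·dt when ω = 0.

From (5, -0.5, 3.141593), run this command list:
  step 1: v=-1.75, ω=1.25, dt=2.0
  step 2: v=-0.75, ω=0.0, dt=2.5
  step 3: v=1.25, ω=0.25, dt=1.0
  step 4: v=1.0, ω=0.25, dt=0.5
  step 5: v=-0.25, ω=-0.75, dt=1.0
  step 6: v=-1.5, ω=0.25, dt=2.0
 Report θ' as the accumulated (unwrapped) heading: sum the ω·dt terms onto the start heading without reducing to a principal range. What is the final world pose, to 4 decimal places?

(3.5586, 4.5720, 5.7666)

step 1: θ'=5.6416 (R=-1.4000) → pose (5.8379, 2.0216, 5.6416)
step 2: θ'=5.6416 (straight) → pose (4.3357, 3.1437, 5.6416)
step 3: θ'=5.8916 (R=5.0000) → pose (5.4198, 2.5279, 5.8916)
step 4: θ'=6.0166 (R=4.0000) → pose (5.8926, 2.3665, 6.0166)
step 5: θ'=5.2666 (R=0.3333) → pose (5.6970, 2.5126, 5.2666)
step 6: θ'=5.7666 (R=-6.0000) → pose (3.5586, 4.5720, 5.7666)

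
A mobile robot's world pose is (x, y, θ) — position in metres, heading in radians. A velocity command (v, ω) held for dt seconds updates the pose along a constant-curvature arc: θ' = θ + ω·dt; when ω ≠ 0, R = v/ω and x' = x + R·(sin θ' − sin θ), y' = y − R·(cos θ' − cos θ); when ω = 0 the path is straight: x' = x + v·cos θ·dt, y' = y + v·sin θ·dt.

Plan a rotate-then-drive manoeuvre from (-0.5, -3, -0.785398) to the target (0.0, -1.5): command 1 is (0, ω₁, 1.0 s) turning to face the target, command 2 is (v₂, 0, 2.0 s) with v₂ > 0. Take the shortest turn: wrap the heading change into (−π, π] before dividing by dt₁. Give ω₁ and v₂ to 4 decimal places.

heading to target = atan2(-1.5−-3, 0−-0.5) = 1.2490
Δθ = wrap(1.2490 − -0.7854) = 2.0344; ω₁ = Δθ/dt₁ = 2.0344
distance = √((0−-0.5)² + (-1.5−-3)²) = 1.5811; v₂ = distance/dt₂ = 0.7906

ω₁ = 2.0344, v₂ = 0.7906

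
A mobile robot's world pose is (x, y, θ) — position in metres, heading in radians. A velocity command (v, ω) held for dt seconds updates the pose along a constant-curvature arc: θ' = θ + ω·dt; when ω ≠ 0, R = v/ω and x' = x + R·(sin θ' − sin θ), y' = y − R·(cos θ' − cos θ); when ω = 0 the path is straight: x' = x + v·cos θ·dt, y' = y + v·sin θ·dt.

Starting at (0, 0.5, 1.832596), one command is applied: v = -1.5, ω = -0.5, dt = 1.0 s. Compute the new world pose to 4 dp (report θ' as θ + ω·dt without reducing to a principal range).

(0.0175, -0.9843, 1.3326)

θ' = 1.8326 + -0.5·1.0 = 1.3326
R = v/ω = -1.5/-0.5 = 3.0000
x' = 0 + 3.0000·(sin 1.3326 − sin 1.8326) = 0.0175
y' = 0.5 − 3.0000·(cos 1.3326 − cos 1.8326) = -0.9843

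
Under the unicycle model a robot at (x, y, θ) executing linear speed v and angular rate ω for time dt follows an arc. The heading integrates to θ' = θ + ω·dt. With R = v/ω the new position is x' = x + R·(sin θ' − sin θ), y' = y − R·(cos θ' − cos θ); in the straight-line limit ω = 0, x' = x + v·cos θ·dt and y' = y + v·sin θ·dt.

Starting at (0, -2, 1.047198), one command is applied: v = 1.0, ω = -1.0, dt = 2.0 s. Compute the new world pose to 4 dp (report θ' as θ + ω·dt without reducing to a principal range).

(1.6811, -1.9206, -0.9528)

θ' = 1.0472 + -1.0·2.0 = -0.9528
R = v/ω = 1.0/-1.0 = -1.0000
x' = 0 + -1.0000·(sin -0.9528 − sin 1.0472) = 1.6811
y' = -2 − -1.0000·(cos -0.9528 − cos 1.0472) = -1.9206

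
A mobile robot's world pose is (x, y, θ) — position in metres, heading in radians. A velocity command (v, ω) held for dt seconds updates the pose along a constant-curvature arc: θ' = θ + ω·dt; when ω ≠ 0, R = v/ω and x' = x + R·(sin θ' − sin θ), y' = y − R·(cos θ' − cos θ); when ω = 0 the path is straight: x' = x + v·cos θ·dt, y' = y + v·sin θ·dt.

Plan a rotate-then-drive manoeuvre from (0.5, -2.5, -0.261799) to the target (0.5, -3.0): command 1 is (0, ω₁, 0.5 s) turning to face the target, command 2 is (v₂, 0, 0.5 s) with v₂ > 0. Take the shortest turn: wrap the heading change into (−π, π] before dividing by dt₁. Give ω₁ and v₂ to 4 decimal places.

heading to target = atan2(-3−-2.5, 0.5−0.5) = -1.5708
Δθ = wrap(-1.5708 − -0.2618) = -1.3090; ω₁ = Δθ/dt₁ = -2.6180
distance = √((0.5−0.5)² + (-3−-2.5)²) = 0.5000; v₂ = distance/dt₂ = 1.0000

ω₁ = -2.6180, v₂ = 1.0000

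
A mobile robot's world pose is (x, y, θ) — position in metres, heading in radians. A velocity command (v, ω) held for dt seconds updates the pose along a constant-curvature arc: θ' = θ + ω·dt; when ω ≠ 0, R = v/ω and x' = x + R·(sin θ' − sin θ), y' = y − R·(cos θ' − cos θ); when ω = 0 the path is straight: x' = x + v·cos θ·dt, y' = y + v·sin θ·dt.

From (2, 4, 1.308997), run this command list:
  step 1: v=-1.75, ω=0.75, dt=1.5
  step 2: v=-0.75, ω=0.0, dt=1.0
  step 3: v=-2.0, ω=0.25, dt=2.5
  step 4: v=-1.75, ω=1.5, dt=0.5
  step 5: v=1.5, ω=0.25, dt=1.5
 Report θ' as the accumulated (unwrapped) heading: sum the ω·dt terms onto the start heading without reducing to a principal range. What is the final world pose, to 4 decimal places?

(7.1975, -2.1993, 4.1840)

step 1: θ'=2.4340 (R=-2.3333) → pose (2.7371, 1.6229, 2.4340)
step 2: θ'=2.4340 (straight) → pose (3.3071, 1.1354, 2.4340)
step 3: θ'=3.0590 (R=-8.0000) → pose (7.8471, -0.7579, 3.0590)
step 4: θ'=3.8090 (R=-1.1667) → pose (8.6655, -0.5115, 3.8090)
step 5: θ'=4.1840 (R=6.0000) → pose (7.1975, -2.1993, 4.1840)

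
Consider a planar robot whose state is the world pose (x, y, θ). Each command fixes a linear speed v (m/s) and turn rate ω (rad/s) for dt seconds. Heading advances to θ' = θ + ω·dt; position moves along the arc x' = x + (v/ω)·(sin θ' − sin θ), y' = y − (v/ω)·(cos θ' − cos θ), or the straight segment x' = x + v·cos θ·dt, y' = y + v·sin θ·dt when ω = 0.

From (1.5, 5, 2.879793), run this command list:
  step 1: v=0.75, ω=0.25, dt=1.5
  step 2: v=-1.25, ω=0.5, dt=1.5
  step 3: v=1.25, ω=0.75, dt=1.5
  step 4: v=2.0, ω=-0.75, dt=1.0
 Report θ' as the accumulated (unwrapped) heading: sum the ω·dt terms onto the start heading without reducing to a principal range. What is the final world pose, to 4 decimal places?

(1.8279, 2.2313, 4.3798)

step 1: θ'=3.2548 (R=3.0000) → pose (0.3847, 5.0830, 3.2548)
step 2: θ'=4.0048 (R=-2.5000) → pose (2.0021, 5.9420, 4.0048)
step 3: θ'=5.1298 (R=1.6667) → pose (1.7451, 4.1830, 5.1298)
step 4: θ'=4.3798 (R=-2.6667) → pose (1.8279, 2.2313, 4.3798)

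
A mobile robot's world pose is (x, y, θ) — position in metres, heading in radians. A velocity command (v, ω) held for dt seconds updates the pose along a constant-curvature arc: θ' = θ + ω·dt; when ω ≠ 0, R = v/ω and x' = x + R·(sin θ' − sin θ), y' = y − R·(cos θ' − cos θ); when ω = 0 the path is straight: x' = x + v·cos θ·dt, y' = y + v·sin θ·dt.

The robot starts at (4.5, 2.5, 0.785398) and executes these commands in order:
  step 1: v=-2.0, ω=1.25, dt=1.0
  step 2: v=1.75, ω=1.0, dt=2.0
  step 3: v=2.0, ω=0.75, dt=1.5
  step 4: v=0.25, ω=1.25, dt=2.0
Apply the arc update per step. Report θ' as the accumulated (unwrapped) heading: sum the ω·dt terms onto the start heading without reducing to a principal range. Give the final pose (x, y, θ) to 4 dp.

(1.3240, -1.8136, 7.6604)

step 1: θ'=2.0354 (R=-1.6000) → pose (4.2010, 0.6517, 2.0354)
step 2: θ'=4.0354 (R=1.7500) → pose (1.2724, 0.9639, 4.0354)
step 3: θ'=5.1604 (R=2.6667) → pose (0.9475, -1.8618, 5.1604)
step 4: θ'=7.6604 (R=0.2000) → pose (1.3240, -1.8136, 7.6604)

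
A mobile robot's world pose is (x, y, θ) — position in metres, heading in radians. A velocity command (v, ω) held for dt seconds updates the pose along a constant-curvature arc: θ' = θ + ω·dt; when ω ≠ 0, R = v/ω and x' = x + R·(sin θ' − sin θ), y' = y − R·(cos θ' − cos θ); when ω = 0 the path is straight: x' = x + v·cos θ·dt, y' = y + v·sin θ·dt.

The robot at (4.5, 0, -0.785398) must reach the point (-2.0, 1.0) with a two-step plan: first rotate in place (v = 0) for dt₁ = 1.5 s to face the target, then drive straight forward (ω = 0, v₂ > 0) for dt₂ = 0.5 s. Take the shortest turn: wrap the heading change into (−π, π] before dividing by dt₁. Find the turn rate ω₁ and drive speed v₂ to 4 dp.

ω₁ = -1.6726, v₂ = 13.1529

heading to target = atan2(1−0, -2−4.5) = 2.9889
Δθ = wrap(2.9889 − -0.7854) = -2.5088; ω₁ = Δθ/dt₁ = -1.6726
distance = √((-2−4.5)² + (1−0)²) = 6.5765; v₂ = distance/dt₂ = 13.1529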